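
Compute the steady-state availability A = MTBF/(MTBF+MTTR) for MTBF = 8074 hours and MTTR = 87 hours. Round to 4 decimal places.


MTBF = 8074
MTTR = 87
MTBF + MTTR = 8161
A = 8074 / 8161
A = 0.9893

0.9893


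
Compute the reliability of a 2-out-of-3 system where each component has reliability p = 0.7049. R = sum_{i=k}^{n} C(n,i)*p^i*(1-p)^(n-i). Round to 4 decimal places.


k = 2, n = 3, p = 0.7049
i=2: C(3,2)=3 * 0.7049^2 * 0.2951^1 = 0.4399
i=3: C(3,3)=1 * 0.7049^3 * 0.2951^0 = 0.3503
R = sum of terms = 0.7901

0.7901


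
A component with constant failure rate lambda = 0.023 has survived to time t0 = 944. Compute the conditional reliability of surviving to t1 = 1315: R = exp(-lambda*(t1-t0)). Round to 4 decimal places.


lambda = 0.023
t0 = 944, t1 = 1315
t1 - t0 = 371
lambda * (t1-t0) = 0.023 * 371 = 8.533
R = exp(-8.533)
R = 0.0002

0.0002


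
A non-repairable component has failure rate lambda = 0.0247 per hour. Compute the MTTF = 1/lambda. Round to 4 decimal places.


lambda = 0.0247
MTTF = 1 / 0.0247
MTTF = 40.4858

40.4858


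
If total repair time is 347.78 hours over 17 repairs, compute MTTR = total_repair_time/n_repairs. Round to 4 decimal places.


total_repair_time = 347.78
n_repairs = 17
MTTR = 347.78 / 17
MTTR = 20.4576

20.4576


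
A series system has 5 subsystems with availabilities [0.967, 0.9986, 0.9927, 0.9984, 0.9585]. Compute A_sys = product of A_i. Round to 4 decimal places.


Subsystems: [0.967, 0.9986, 0.9927, 0.9984, 0.9585]
After subsystem 1 (A=0.967): product = 0.967
After subsystem 2 (A=0.9986): product = 0.9656
After subsystem 3 (A=0.9927): product = 0.9586
After subsystem 4 (A=0.9984): product = 0.9571
After subsystem 5 (A=0.9585): product = 0.9173
A_sys = 0.9173

0.9173


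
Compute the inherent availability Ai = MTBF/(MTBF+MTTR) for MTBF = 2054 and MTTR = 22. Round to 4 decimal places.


MTBF = 2054
MTTR = 22
MTBF + MTTR = 2076
Ai = 2054 / 2076
Ai = 0.9894

0.9894


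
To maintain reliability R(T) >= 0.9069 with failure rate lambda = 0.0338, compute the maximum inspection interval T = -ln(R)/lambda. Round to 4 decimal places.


R_target = 0.9069
lambda = 0.0338
-ln(0.9069) = 0.0977
T = 0.0977 / 0.0338
T = 2.8912

2.8912


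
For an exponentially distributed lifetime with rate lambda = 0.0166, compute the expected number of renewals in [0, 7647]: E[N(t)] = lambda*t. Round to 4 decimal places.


lambda = 0.0166
t = 7647
E[N(t)] = lambda * t
E[N(t)] = 0.0166 * 7647
E[N(t)] = 126.9402

126.9402


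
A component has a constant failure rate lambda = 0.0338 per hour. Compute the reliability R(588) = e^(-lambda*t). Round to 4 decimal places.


lambda = 0.0338
t = 588
lambda * t = 19.8744
R(t) = e^(-19.8744)
R(t) = 0.0

0.0


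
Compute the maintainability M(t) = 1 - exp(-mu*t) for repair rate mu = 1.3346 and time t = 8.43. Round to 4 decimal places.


mu = 1.3346, t = 8.43
mu * t = 1.3346 * 8.43 = 11.2507
exp(-11.2507) = 0.0
M(t) = 1 - 0.0
M(t) = 1.0

1.0


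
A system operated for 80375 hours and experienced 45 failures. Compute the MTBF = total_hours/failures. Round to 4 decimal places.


total_hours = 80375
failures = 45
MTBF = 80375 / 45
MTBF = 1786.1111

1786.1111


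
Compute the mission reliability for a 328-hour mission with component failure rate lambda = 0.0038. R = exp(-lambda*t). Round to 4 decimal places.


lambda = 0.0038
mission_time = 328
lambda * t = 0.0038 * 328 = 1.2464
R = exp(-1.2464)
R = 0.2875

0.2875


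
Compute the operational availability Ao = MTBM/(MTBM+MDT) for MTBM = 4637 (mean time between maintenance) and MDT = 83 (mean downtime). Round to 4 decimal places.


MTBM = 4637
MDT = 83
MTBM + MDT = 4720
Ao = 4637 / 4720
Ao = 0.9824

0.9824


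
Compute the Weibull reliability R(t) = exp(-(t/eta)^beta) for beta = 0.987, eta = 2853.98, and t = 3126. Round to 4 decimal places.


beta = 0.987, eta = 2853.98, t = 3126
t/eta = 3126 / 2853.98 = 1.0953
(t/eta)^beta = 1.0953^0.987 = 1.094
R(t) = exp(-1.094)
R(t) = 0.3349

0.3349


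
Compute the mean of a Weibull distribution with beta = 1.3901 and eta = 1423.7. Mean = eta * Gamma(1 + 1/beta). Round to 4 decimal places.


beta = 1.3901, eta = 1423.7
1/beta = 0.7194
1 + 1/beta = 1.7194
Gamma(1.7194) = 0.9125
Mean = 1423.7 * 0.9125
Mean = 1299.0584

1299.0584


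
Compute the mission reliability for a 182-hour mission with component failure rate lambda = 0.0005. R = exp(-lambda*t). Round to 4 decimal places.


lambda = 0.0005
mission_time = 182
lambda * t = 0.0005 * 182 = 0.091
R = exp(-0.091)
R = 0.913

0.913


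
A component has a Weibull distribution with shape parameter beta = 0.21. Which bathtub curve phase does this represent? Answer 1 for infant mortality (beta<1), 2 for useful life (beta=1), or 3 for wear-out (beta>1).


beta = 0.21
Compare beta to 1:
beta < 1 => infant mortality (phase 1)
beta = 1 => useful life (phase 2)
beta > 1 => wear-out (phase 3)
Since beta = 0.21, this is infant mortality (decreasing failure rate)
Phase = 1

1


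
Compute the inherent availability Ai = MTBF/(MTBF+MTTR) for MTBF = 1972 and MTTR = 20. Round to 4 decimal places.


MTBF = 1972
MTTR = 20
MTBF + MTTR = 1992
Ai = 1972 / 1992
Ai = 0.99

0.99


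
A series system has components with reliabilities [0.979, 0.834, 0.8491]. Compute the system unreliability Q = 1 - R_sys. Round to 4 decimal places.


Components: [0.979, 0.834, 0.8491]
After component 1: product = 0.979
After component 2: product = 0.8165
After component 3: product = 0.6933
R_sys = 0.6933
Q = 1 - 0.6933 = 0.3067

0.3067


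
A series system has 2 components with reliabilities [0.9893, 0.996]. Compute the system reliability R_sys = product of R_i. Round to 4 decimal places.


Components: [0.9893, 0.996]
After component 1 (R=0.9893): product = 0.9893
After component 2 (R=0.996): product = 0.9853
R_sys = 0.9853

0.9853


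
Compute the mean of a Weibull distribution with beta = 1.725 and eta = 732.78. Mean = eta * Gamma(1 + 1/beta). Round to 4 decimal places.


beta = 1.725, eta = 732.78
1/beta = 0.5797
1 + 1/beta = 1.5797
Gamma(1.5797) = 0.8914
Mean = 732.78 * 0.8914
Mean = 653.1939

653.1939


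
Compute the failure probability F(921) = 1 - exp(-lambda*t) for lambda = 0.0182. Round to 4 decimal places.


lambda = 0.0182, t = 921
lambda * t = 16.7622
exp(-16.7622) = 0.0
F(t) = 1 - 0.0
F(t) = 1.0

1.0


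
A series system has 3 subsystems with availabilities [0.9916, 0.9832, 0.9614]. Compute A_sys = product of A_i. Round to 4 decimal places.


Subsystems: [0.9916, 0.9832, 0.9614]
After subsystem 1 (A=0.9916): product = 0.9916
After subsystem 2 (A=0.9832): product = 0.9749
After subsystem 3 (A=0.9614): product = 0.9373
A_sys = 0.9373

0.9373


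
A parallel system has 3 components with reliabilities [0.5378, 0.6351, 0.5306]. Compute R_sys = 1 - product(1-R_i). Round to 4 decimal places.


Components: [0.5378, 0.6351, 0.5306]
(1 - 0.5378) = 0.4622, running product = 0.4622
(1 - 0.6351) = 0.3649, running product = 0.1687
(1 - 0.5306) = 0.4694, running product = 0.0792
Product of (1-R_i) = 0.0792
R_sys = 1 - 0.0792 = 0.9208

0.9208


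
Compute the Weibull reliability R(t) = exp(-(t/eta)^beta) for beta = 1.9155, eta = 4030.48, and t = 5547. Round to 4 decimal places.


beta = 1.9155, eta = 4030.48, t = 5547
t/eta = 5547 / 4030.48 = 1.3763
(t/eta)^beta = 1.3763^1.9155 = 1.8437
R(t) = exp(-1.8437)
R(t) = 0.1582

0.1582


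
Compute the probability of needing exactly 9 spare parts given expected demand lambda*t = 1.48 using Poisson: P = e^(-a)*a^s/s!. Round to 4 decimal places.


a = 1.48, s = 9
e^(-a) = e^(-1.48) = 0.2276
a^s = 1.48^9 = 34.0687
s! = 362880
P = 0.2276 * 34.0687 / 362880
P = 0.0

0.0


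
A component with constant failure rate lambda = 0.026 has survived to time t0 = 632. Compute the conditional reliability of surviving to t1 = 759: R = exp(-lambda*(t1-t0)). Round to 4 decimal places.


lambda = 0.026
t0 = 632, t1 = 759
t1 - t0 = 127
lambda * (t1-t0) = 0.026 * 127 = 3.302
R = exp(-3.302)
R = 0.0368

0.0368


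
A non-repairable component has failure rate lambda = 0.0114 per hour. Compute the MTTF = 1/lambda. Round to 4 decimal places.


lambda = 0.0114
MTTF = 1 / 0.0114
MTTF = 87.7193

87.7193


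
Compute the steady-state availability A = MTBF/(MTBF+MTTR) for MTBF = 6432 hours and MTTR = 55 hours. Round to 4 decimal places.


MTBF = 6432
MTTR = 55
MTBF + MTTR = 6487
A = 6432 / 6487
A = 0.9915

0.9915


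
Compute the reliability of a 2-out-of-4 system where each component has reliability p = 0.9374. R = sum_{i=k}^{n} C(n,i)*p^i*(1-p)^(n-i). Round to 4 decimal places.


k = 2, n = 4, p = 0.9374
i=2: C(4,2)=6 * 0.9374^2 * 0.0626^2 = 0.0207
i=3: C(4,3)=4 * 0.9374^3 * 0.0626^1 = 0.2063
i=4: C(4,4)=1 * 0.9374^4 * 0.0626^0 = 0.7721
R = sum of terms = 0.9991

0.9991


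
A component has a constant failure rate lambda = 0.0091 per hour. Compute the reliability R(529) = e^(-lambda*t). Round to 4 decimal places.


lambda = 0.0091
t = 529
lambda * t = 4.8139
R(t) = e^(-4.8139)
R(t) = 0.0081

0.0081


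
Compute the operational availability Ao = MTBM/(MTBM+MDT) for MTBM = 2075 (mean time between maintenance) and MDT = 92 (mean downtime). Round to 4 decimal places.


MTBM = 2075
MDT = 92
MTBM + MDT = 2167
Ao = 2075 / 2167
Ao = 0.9575

0.9575


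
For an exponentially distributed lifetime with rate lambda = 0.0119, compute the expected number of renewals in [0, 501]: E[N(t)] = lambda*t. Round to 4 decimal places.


lambda = 0.0119
t = 501
E[N(t)] = lambda * t
E[N(t)] = 0.0119 * 501
E[N(t)] = 5.9619

5.9619


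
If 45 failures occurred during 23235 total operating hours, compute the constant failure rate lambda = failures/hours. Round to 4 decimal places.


failures = 45
total_hours = 23235
lambda = 45 / 23235
lambda = 0.0019

0.0019


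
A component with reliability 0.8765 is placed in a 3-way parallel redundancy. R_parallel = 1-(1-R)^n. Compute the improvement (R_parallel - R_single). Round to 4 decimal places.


R_single = 0.8765, n = 3
1 - R_single = 0.1235
(1 - R_single)^n = 0.1235^3 = 0.0019
R_parallel = 1 - 0.0019 = 0.9981
Improvement = 0.9981 - 0.8765
Improvement = 0.1216

0.1216


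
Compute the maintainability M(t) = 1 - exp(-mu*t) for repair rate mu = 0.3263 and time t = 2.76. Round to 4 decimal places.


mu = 0.3263, t = 2.76
mu * t = 0.3263 * 2.76 = 0.9006
exp(-0.9006) = 0.4063
M(t) = 1 - 0.4063
M(t) = 0.5937

0.5937


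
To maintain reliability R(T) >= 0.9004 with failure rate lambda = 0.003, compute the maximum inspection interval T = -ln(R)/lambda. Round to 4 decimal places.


R_target = 0.9004
lambda = 0.003
-ln(0.9004) = 0.1049
T = 0.1049 / 0.003
T = 34.9721

34.9721


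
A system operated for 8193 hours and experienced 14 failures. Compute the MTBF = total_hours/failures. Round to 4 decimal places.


total_hours = 8193
failures = 14
MTBF = 8193 / 14
MTBF = 585.2143

585.2143


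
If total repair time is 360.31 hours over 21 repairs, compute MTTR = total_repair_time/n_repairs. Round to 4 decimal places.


total_repair_time = 360.31
n_repairs = 21
MTTR = 360.31 / 21
MTTR = 17.1576

17.1576


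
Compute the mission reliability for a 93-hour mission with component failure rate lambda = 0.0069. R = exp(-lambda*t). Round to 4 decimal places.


lambda = 0.0069
mission_time = 93
lambda * t = 0.0069 * 93 = 0.6417
R = exp(-0.6417)
R = 0.5264

0.5264


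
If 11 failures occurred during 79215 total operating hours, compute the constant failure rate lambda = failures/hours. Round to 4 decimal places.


failures = 11
total_hours = 79215
lambda = 11 / 79215
lambda = 0.0001

0.0001


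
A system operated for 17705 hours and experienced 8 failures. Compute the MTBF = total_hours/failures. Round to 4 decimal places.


total_hours = 17705
failures = 8
MTBF = 17705 / 8
MTBF = 2213.125

2213.125


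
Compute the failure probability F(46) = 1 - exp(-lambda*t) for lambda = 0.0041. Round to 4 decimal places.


lambda = 0.0041, t = 46
lambda * t = 0.1886
exp(-0.1886) = 0.8281
F(t) = 1 - 0.8281
F(t) = 0.1719

0.1719


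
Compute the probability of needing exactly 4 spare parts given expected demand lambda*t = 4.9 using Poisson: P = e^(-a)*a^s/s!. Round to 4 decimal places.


a = 4.9, s = 4
e^(-a) = e^(-4.9) = 0.0074
a^s = 4.9^4 = 576.4801
s! = 24
P = 0.0074 * 576.4801 / 24
P = 0.1789

0.1789


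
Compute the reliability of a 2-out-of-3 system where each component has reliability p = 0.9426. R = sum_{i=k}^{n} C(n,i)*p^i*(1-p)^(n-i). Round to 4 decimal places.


k = 2, n = 3, p = 0.9426
i=2: C(3,2)=3 * 0.9426^2 * 0.0574^1 = 0.153
i=3: C(3,3)=1 * 0.9426^3 * 0.0574^0 = 0.8375
R = sum of terms = 0.9905

0.9905


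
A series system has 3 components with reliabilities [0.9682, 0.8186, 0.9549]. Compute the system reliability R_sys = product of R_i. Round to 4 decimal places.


Components: [0.9682, 0.8186, 0.9549]
After component 1 (R=0.9682): product = 0.9682
After component 2 (R=0.8186): product = 0.7926
After component 3 (R=0.9549): product = 0.7568
R_sys = 0.7568

0.7568


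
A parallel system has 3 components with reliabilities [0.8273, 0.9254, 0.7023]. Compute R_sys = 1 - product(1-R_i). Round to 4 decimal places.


Components: [0.8273, 0.9254, 0.7023]
(1 - 0.8273) = 0.1727, running product = 0.1727
(1 - 0.9254) = 0.0746, running product = 0.0129
(1 - 0.7023) = 0.2977, running product = 0.0038
Product of (1-R_i) = 0.0038
R_sys = 1 - 0.0038 = 0.9962

0.9962


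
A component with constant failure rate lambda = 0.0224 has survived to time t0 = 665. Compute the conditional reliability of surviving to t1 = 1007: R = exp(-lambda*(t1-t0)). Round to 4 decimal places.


lambda = 0.0224
t0 = 665, t1 = 1007
t1 - t0 = 342
lambda * (t1-t0) = 0.0224 * 342 = 7.6608
R = exp(-7.6608)
R = 0.0005

0.0005


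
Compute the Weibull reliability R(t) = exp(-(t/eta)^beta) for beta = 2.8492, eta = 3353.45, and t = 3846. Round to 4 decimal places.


beta = 2.8492, eta = 3353.45, t = 3846
t/eta = 3846 / 3353.45 = 1.1469
(t/eta)^beta = 1.1469^2.8492 = 1.4777
R(t) = exp(-1.4777)
R(t) = 0.2282

0.2282


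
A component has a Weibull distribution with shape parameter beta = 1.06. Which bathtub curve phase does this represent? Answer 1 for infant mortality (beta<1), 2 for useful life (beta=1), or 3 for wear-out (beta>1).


beta = 1.06
Compare beta to 1:
beta < 1 => infant mortality (phase 1)
beta = 1 => useful life (phase 2)
beta > 1 => wear-out (phase 3)
Since beta = 1.06, this is wear-out (increasing failure rate)
Phase = 3

3


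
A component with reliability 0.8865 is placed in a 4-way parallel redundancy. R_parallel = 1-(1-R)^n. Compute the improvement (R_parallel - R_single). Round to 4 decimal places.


R_single = 0.8865, n = 4
1 - R_single = 0.1135
(1 - R_single)^n = 0.1135^4 = 0.0002
R_parallel = 1 - 0.0002 = 0.9998
Improvement = 0.9998 - 0.8865
Improvement = 0.1133

0.1133


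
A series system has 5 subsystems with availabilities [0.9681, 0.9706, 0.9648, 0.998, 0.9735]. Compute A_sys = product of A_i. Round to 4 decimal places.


Subsystems: [0.9681, 0.9706, 0.9648, 0.998, 0.9735]
After subsystem 1 (A=0.9681): product = 0.9681
After subsystem 2 (A=0.9706): product = 0.9396
After subsystem 3 (A=0.9648): product = 0.9066
After subsystem 4 (A=0.998): product = 0.9047
After subsystem 5 (A=0.9735): product = 0.8808
A_sys = 0.8808

0.8808


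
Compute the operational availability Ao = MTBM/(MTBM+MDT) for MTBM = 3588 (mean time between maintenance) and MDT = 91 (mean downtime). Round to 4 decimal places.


MTBM = 3588
MDT = 91
MTBM + MDT = 3679
Ao = 3588 / 3679
Ao = 0.9753

0.9753


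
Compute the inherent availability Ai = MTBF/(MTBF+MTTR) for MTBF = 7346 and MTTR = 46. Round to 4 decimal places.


MTBF = 7346
MTTR = 46
MTBF + MTTR = 7392
Ai = 7346 / 7392
Ai = 0.9938

0.9938


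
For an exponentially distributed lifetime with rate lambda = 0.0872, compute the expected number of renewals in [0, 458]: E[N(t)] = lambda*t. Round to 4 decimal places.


lambda = 0.0872
t = 458
E[N(t)] = lambda * t
E[N(t)] = 0.0872 * 458
E[N(t)] = 39.9376

39.9376


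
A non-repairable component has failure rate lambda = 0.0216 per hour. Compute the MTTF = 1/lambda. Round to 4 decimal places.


lambda = 0.0216
MTTF = 1 / 0.0216
MTTF = 46.2963

46.2963


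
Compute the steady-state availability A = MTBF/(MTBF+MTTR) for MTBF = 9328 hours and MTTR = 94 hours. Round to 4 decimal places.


MTBF = 9328
MTTR = 94
MTBF + MTTR = 9422
A = 9328 / 9422
A = 0.99

0.99


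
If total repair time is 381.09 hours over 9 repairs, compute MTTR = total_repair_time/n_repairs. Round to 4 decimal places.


total_repair_time = 381.09
n_repairs = 9
MTTR = 381.09 / 9
MTTR = 42.3433

42.3433


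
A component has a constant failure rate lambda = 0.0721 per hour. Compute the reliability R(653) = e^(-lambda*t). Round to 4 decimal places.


lambda = 0.0721
t = 653
lambda * t = 47.0813
R(t) = e^(-47.0813)
R(t) = 0.0

0.0


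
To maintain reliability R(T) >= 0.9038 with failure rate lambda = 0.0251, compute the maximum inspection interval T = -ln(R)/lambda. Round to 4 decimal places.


R_target = 0.9038
lambda = 0.0251
-ln(0.9038) = 0.1011
T = 0.1011 / 0.0251
T = 4.0298

4.0298


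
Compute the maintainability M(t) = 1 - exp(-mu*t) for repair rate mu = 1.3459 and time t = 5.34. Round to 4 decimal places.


mu = 1.3459, t = 5.34
mu * t = 1.3459 * 5.34 = 7.1871
exp(-7.1871) = 0.0008
M(t) = 1 - 0.0008
M(t) = 0.9992

0.9992


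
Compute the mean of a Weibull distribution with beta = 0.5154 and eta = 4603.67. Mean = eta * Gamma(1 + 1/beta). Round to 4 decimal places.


beta = 0.5154, eta = 4603.67
1/beta = 1.9402
1 + 1/beta = 2.9402
Gamma(2.9402) = 1.894
Mean = 4603.67 * 1.894
Mean = 8719.5417

8719.5417


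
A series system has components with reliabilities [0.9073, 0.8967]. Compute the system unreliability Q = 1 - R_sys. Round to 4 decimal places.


Components: [0.9073, 0.8967]
After component 1: product = 0.9073
After component 2: product = 0.8136
R_sys = 0.8136
Q = 1 - 0.8136 = 0.1864

0.1864


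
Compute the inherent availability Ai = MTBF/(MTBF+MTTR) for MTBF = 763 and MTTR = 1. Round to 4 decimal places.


MTBF = 763
MTTR = 1
MTBF + MTTR = 764
Ai = 763 / 764
Ai = 0.9987

0.9987


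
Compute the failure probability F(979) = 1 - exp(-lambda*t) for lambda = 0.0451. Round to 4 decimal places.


lambda = 0.0451, t = 979
lambda * t = 44.1529
exp(-44.1529) = 0.0
F(t) = 1 - 0.0
F(t) = 1.0

1.0


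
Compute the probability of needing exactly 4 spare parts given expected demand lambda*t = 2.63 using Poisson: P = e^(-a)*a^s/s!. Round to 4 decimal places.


a = 2.63, s = 4
e^(-a) = e^(-2.63) = 0.0721
a^s = 2.63^4 = 47.8435
s! = 24
P = 0.0721 * 47.8435 / 24
P = 0.1437

0.1437


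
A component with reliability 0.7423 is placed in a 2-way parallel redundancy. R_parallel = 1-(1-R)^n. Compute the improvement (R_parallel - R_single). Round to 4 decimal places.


R_single = 0.7423, n = 2
1 - R_single = 0.2577
(1 - R_single)^n = 0.2577^2 = 0.0664
R_parallel = 1 - 0.0664 = 0.9336
Improvement = 0.9336 - 0.7423
Improvement = 0.1913

0.1913


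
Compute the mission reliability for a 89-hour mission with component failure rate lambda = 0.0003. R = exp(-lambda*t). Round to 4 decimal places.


lambda = 0.0003
mission_time = 89
lambda * t = 0.0003 * 89 = 0.0267
R = exp(-0.0267)
R = 0.9737

0.9737


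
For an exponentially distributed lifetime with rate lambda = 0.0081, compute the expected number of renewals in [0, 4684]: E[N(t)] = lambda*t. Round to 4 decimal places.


lambda = 0.0081
t = 4684
E[N(t)] = lambda * t
E[N(t)] = 0.0081 * 4684
E[N(t)] = 37.9404

37.9404


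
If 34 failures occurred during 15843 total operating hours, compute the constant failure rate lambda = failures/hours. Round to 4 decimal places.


failures = 34
total_hours = 15843
lambda = 34 / 15843
lambda = 0.0021

0.0021


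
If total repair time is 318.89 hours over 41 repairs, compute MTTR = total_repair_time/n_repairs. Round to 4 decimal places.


total_repair_time = 318.89
n_repairs = 41
MTTR = 318.89 / 41
MTTR = 7.7778

7.7778


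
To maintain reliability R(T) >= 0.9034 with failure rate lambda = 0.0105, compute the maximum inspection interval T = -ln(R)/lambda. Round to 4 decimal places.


R_target = 0.9034
lambda = 0.0105
-ln(0.9034) = 0.1016
T = 0.1016 / 0.0105
T = 9.6752

9.6752


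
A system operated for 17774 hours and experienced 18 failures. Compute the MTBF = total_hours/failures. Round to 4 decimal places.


total_hours = 17774
failures = 18
MTBF = 17774 / 18
MTBF = 987.4444

987.4444


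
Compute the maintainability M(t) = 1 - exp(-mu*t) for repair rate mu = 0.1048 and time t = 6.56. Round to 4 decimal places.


mu = 0.1048, t = 6.56
mu * t = 0.1048 * 6.56 = 0.6875
exp(-0.6875) = 0.5028
M(t) = 1 - 0.5028
M(t) = 0.4972

0.4972


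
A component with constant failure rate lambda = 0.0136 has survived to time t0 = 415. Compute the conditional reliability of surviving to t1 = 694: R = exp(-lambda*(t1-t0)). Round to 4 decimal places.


lambda = 0.0136
t0 = 415, t1 = 694
t1 - t0 = 279
lambda * (t1-t0) = 0.0136 * 279 = 3.7944
R = exp(-3.7944)
R = 0.0225

0.0225


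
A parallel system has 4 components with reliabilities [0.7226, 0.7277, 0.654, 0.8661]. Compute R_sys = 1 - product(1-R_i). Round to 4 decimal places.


Components: [0.7226, 0.7277, 0.654, 0.8661]
(1 - 0.7226) = 0.2774, running product = 0.2774
(1 - 0.7277) = 0.2723, running product = 0.0755
(1 - 0.654) = 0.346, running product = 0.0261
(1 - 0.8661) = 0.1339, running product = 0.0035
Product of (1-R_i) = 0.0035
R_sys = 1 - 0.0035 = 0.9965

0.9965


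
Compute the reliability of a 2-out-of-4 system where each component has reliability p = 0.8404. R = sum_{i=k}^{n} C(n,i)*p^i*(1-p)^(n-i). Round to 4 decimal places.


k = 2, n = 4, p = 0.8404
i=2: C(4,2)=6 * 0.8404^2 * 0.1596^2 = 0.1079
i=3: C(4,3)=4 * 0.8404^3 * 0.1596^1 = 0.3789
i=4: C(4,4)=1 * 0.8404^4 * 0.1596^0 = 0.4988
R = sum of terms = 0.9857

0.9857


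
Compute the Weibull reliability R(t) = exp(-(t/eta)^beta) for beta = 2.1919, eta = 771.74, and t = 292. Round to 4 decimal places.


beta = 2.1919, eta = 771.74, t = 292
t/eta = 292 / 771.74 = 0.3784
(t/eta)^beta = 0.3784^2.1919 = 0.1188
R(t) = exp(-0.1188)
R(t) = 0.888

0.888


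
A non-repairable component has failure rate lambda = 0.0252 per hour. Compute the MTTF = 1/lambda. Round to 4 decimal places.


lambda = 0.0252
MTTF = 1 / 0.0252
MTTF = 39.6825

39.6825


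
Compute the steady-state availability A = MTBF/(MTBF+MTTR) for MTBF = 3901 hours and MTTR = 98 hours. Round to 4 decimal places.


MTBF = 3901
MTTR = 98
MTBF + MTTR = 3999
A = 3901 / 3999
A = 0.9755

0.9755


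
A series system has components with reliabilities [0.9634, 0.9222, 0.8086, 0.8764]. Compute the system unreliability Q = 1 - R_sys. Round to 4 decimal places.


Components: [0.9634, 0.9222, 0.8086, 0.8764]
After component 1: product = 0.9634
After component 2: product = 0.8884
After component 3: product = 0.7184
After component 4: product = 0.6296
R_sys = 0.6296
Q = 1 - 0.6296 = 0.3704

0.3704


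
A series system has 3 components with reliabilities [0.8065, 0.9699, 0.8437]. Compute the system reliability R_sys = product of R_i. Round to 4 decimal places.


Components: [0.8065, 0.9699, 0.8437]
After component 1 (R=0.8065): product = 0.8065
After component 2 (R=0.9699): product = 0.7822
After component 3 (R=0.8437): product = 0.66
R_sys = 0.66

0.66


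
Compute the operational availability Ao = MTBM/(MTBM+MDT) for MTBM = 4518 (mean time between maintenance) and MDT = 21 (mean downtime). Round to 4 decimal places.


MTBM = 4518
MDT = 21
MTBM + MDT = 4539
Ao = 4518 / 4539
Ao = 0.9954

0.9954


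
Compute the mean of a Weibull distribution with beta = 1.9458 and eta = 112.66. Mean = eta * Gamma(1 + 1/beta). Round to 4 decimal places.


beta = 1.9458, eta = 112.66
1/beta = 0.5139
1 + 1/beta = 1.5139
Gamma(1.5139) = 0.8868
Mean = 112.66 * 0.8868
Mean = 99.9021

99.9021


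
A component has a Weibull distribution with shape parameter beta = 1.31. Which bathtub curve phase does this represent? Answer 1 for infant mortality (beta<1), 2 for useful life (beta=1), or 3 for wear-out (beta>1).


beta = 1.31
Compare beta to 1:
beta < 1 => infant mortality (phase 1)
beta = 1 => useful life (phase 2)
beta > 1 => wear-out (phase 3)
Since beta = 1.31, this is wear-out (increasing failure rate)
Phase = 3

3


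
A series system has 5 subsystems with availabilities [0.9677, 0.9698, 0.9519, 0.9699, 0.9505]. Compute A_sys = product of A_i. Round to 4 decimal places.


Subsystems: [0.9677, 0.9698, 0.9519, 0.9699, 0.9505]
After subsystem 1 (A=0.9677): product = 0.9677
After subsystem 2 (A=0.9698): product = 0.9385
After subsystem 3 (A=0.9519): product = 0.8933
After subsystem 4 (A=0.9699): product = 0.8664
After subsystem 5 (A=0.9505): product = 0.8236
A_sys = 0.8236

0.8236


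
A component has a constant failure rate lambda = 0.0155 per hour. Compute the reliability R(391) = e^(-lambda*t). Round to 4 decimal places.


lambda = 0.0155
t = 391
lambda * t = 6.0605
R(t) = e^(-6.0605)
R(t) = 0.0023

0.0023


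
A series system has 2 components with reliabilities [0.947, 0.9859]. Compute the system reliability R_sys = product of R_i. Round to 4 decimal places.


Components: [0.947, 0.9859]
After component 1 (R=0.947): product = 0.947
After component 2 (R=0.9859): product = 0.9336
R_sys = 0.9336

0.9336


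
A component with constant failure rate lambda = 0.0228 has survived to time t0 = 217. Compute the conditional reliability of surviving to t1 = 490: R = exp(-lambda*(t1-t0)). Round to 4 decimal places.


lambda = 0.0228
t0 = 217, t1 = 490
t1 - t0 = 273
lambda * (t1-t0) = 0.0228 * 273 = 6.2244
R = exp(-6.2244)
R = 0.002

0.002


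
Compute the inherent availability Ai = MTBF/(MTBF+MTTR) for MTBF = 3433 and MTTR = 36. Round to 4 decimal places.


MTBF = 3433
MTTR = 36
MTBF + MTTR = 3469
Ai = 3433 / 3469
Ai = 0.9896

0.9896


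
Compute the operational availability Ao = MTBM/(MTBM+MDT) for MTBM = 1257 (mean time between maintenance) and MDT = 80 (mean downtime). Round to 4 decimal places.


MTBM = 1257
MDT = 80
MTBM + MDT = 1337
Ao = 1257 / 1337
Ao = 0.9402

0.9402


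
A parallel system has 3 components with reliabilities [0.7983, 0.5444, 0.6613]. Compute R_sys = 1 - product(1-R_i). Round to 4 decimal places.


Components: [0.7983, 0.5444, 0.6613]
(1 - 0.7983) = 0.2017, running product = 0.2017
(1 - 0.5444) = 0.4556, running product = 0.0919
(1 - 0.6613) = 0.3387, running product = 0.0311
Product of (1-R_i) = 0.0311
R_sys = 1 - 0.0311 = 0.9689

0.9689


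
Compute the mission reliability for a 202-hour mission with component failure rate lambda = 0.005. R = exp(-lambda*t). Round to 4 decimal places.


lambda = 0.005
mission_time = 202
lambda * t = 0.005 * 202 = 1.01
R = exp(-1.01)
R = 0.3642

0.3642


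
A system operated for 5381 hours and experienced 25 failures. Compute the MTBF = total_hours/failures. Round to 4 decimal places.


total_hours = 5381
failures = 25
MTBF = 5381 / 25
MTBF = 215.24

215.24


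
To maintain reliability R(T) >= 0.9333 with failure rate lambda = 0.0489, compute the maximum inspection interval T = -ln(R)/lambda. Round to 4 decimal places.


R_target = 0.9333
lambda = 0.0489
-ln(0.9333) = 0.069
T = 0.069 / 0.0489
T = 1.4116

1.4116


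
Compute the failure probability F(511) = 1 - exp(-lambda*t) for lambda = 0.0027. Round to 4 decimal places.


lambda = 0.0027, t = 511
lambda * t = 1.3797
exp(-1.3797) = 0.2517
F(t) = 1 - 0.2517
F(t) = 0.7483

0.7483


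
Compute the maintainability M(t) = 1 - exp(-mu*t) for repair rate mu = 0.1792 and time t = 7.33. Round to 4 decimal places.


mu = 0.1792, t = 7.33
mu * t = 0.1792 * 7.33 = 1.3135
exp(-1.3135) = 0.2689
M(t) = 1 - 0.2689
M(t) = 0.7311

0.7311


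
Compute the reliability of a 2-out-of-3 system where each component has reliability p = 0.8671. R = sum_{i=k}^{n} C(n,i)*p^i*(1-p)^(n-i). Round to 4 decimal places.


k = 2, n = 3, p = 0.8671
i=2: C(3,2)=3 * 0.8671^2 * 0.1329^1 = 0.2998
i=3: C(3,3)=1 * 0.8671^3 * 0.1329^0 = 0.6519
R = sum of terms = 0.9517

0.9517


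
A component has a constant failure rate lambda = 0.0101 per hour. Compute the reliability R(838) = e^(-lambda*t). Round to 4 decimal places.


lambda = 0.0101
t = 838
lambda * t = 8.4638
R(t) = e^(-8.4638)
R(t) = 0.0002

0.0002


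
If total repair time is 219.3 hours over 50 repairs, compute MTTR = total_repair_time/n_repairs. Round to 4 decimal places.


total_repair_time = 219.3
n_repairs = 50
MTTR = 219.3 / 50
MTTR = 4.386

4.386


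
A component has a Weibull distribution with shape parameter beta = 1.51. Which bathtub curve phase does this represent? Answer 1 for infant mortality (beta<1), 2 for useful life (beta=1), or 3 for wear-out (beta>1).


beta = 1.51
Compare beta to 1:
beta < 1 => infant mortality (phase 1)
beta = 1 => useful life (phase 2)
beta > 1 => wear-out (phase 3)
Since beta = 1.51, this is wear-out (increasing failure rate)
Phase = 3

3


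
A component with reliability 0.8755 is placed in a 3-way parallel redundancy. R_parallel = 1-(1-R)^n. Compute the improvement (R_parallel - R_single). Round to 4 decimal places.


R_single = 0.8755, n = 3
1 - R_single = 0.1245
(1 - R_single)^n = 0.1245^3 = 0.0019
R_parallel = 1 - 0.0019 = 0.9981
Improvement = 0.9981 - 0.8755
Improvement = 0.1226

0.1226


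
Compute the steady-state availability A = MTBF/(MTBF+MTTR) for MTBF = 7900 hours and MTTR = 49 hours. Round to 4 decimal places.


MTBF = 7900
MTTR = 49
MTBF + MTTR = 7949
A = 7900 / 7949
A = 0.9938

0.9938


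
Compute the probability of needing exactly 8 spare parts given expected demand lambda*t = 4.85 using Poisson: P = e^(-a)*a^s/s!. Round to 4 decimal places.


a = 4.85, s = 8
e^(-a) = e^(-4.85) = 0.0078
a^s = 4.85^8 = 306149.7498
s! = 40320
P = 0.0078 * 306149.7498 / 40320
P = 0.0594

0.0594


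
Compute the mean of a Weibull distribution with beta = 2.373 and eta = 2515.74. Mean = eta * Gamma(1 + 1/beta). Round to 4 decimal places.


beta = 2.373, eta = 2515.74
1/beta = 0.4214
1 + 1/beta = 1.4214
Gamma(1.4214) = 0.8863
Mean = 2515.74 * 0.8863
Mean = 2229.714

2229.714


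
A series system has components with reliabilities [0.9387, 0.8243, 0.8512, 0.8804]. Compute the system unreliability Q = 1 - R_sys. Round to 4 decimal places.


Components: [0.9387, 0.8243, 0.8512, 0.8804]
After component 1: product = 0.9387
After component 2: product = 0.7738
After component 3: product = 0.6586
After component 4: product = 0.5799
R_sys = 0.5799
Q = 1 - 0.5799 = 0.4201

0.4201


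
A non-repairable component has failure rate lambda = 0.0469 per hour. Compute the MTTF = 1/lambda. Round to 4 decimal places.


lambda = 0.0469
MTTF = 1 / 0.0469
MTTF = 21.322

21.322


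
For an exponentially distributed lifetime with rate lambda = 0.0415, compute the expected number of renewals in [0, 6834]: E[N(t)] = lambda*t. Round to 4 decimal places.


lambda = 0.0415
t = 6834
E[N(t)] = lambda * t
E[N(t)] = 0.0415 * 6834
E[N(t)] = 283.611

283.611


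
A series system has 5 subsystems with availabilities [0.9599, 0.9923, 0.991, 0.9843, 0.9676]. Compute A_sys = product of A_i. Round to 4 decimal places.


Subsystems: [0.9599, 0.9923, 0.991, 0.9843, 0.9676]
After subsystem 1 (A=0.9599): product = 0.9599
After subsystem 2 (A=0.9923): product = 0.9525
After subsystem 3 (A=0.991): product = 0.9439
After subsystem 4 (A=0.9843): product = 0.9291
After subsystem 5 (A=0.9676): product = 0.899
A_sys = 0.899

0.899


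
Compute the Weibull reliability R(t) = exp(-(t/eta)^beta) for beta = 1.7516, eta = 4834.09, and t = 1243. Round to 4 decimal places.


beta = 1.7516, eta = 4834.09, t = 1243
t/eta = 1243 / 4834.09 = 0.2571
(t/eta)^beta = 0.2571^1.7516 = 0.0926
R(t) = exp(-0.0926)
R(t) = 0.9115

0.9115


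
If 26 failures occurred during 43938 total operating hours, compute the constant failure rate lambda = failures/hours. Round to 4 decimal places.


failures = 26
total_hours = 43938
lambda = 26 / 43938
lambda = 0.0006

0.0006


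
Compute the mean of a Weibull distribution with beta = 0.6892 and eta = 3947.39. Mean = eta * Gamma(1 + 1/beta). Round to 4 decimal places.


beta = 0.6892, eta = 3947.39
1/beta = 1.451
1 + 1/beta = 2.451
Gamma(2.451) = 1.285
Mean = 3947.39 * 1.285
Mean = 5072.569

5072.569


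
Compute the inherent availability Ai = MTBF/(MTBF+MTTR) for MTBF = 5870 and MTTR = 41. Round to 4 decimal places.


MTBF = 5870
MTTR = 41
MTBF + MTTR = 5911
Ai = 5870 / 5911
Ai = 0.9931

0.9931


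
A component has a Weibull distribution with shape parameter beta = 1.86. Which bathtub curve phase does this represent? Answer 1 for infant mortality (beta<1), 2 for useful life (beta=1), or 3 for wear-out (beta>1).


beta = 1.86
Compare beta to 1:
beta < 1 => infant mortality (phase 1)
beta = 1 => useful life (phase 2)
beta > 1 => wear-out (phase 3)
Since beta = 1.86, this is wear-out (increasing failure rate)
Phase = 3

3


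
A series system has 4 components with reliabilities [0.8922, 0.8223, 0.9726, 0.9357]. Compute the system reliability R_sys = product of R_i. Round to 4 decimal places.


Components: [0.8922, 0.8223, 0.9726, 0.9357]
After component 1 (R=0.8922): product = 0.8922
After component 2 (R=0.8223): product = 0.7337
After component 3 (R=0.9726): product = 0.7136
After component 4 (R=0.9357): product = 0.6677
R_sys = 0.6677

0.6677


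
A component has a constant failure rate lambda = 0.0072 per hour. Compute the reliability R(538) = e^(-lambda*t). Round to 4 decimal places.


lambda = 0.0072
t = 538
lambda * t = 3.8736
R(t) = e^(-3.8736)
R(t) = 0.0208

0.0208


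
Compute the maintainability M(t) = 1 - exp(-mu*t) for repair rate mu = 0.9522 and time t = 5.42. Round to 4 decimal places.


mu = 0.9522, t = 5.42
mu * t = 0.9522 * 5.42 = 5.1609
exp(-5.1609) = 0.0057
M(t) = 1 - 0.0057
M(t) = 0.9943

0.9943


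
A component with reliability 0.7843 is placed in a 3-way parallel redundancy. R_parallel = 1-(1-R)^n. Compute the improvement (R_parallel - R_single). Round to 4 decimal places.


R_single = 0.7843, n = 3
1 - R_single = 0.2157
(1 - R_single)^n = 0.2157^3 = 0.01
R_parallel = 1 - 0.01 = 0.99
Improvement = 0.99 - 0.7843
Improvement = 0.2057

0.2057


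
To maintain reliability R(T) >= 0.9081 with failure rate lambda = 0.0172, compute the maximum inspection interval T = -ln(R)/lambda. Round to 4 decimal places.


R_target = 0.9081
lambda = 0.0172
-ln(0.9081) = 0.0964
T = 0.0964 / 0.0172
T = 5.6047

5.6047


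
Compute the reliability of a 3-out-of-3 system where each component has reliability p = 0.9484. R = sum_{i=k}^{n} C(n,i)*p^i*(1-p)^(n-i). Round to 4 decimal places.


k = 3, n = 3, p = 0.9484
i=3: C(3,3)=1 * 0.9484^3 * 0.0516^0 = 0.8531
R = sum of terms = 0.8531

0.8531


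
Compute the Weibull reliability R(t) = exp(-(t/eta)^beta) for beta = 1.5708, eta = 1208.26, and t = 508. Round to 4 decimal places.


beta = 1.5708, eta = 1208.26, t = 508
t/eta = 508 / 1208.26 = 0.4204
(t/eta)^beta = 0.4204^1.5708 = 0.2564
R(t) = exp(-0.2564)
R(t) = 0.7738

0.7738


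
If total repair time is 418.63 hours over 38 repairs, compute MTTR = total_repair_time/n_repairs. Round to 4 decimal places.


total_repair_time = 418.63
n_repairs = 38
MTTR = 418.63 / 38
MTTR = 11.0166

11.0166


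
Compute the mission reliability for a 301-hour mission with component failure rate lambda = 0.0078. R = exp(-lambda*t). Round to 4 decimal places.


lambda = 0.0078
mission_time = 301
lambda * t = 0.0078 * 301 = 2.3478
R = exp(-2.3478)
R = 0.0956

0.0956


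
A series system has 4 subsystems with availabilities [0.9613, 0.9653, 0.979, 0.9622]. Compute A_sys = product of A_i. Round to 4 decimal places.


Subsystems: [0.9613, 0.9653, 0.979, 0.9622]
After subsystem 1 (A=0.9613): product = 0.9613
After subsystem 2 (A=0.9653): product = 0.9279
After subsystem 3 (A=0.979): product = 0.9085
After subsystem 4 (A=0.9622): product = 0.8741
A_sys = 0.8741

0.8741


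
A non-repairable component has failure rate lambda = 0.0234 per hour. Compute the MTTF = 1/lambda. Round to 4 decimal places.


lambda = 0.0234
MTTF = 1 / 0.0234
MTTF = 42.735

42.735


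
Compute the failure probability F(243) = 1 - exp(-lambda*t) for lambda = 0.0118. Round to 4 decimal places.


lambda = 0.0118, t = 243
lambda * t = 2.8674
exp(-2.8674) = 0.0568
F(t) = 1 - 0.0568
F(t) = 0.9432

0.9432


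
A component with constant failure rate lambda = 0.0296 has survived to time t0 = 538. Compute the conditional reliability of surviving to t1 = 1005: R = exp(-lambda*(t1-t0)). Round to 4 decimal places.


lambda = 0.0296
t0 = 538, t1 = 1005
t1 - t0 = 467
lambda * (t1-t0) = 0.0296 * 467 = 13.8232
R = exp(-13.8232)
R = 0.0

0.0


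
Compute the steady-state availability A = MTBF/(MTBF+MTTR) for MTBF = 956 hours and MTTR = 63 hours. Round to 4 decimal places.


MTBF = 956
MTTR = 63
MTBF + MTTR = 1019
A = 956 / 1019
A = 0.9382

0.9382


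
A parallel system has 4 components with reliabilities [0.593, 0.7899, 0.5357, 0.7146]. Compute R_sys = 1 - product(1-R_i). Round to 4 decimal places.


Components: [0.593, 0.7899, 0.5357, 0.7146]
(1 - 0.593) = 0.407, running product = 0.407
(1 - 0.7899) = 0.2101, running product = 0.0855
(1 - 0.5357) = 0.4643, running product = 0.0397
(1 - 0.7146) = 0.2854, running product = 0.0113
Product of (1-R_i) = 0.0113
R_sys = 1 - 0.0113 = 0.9887

0.9887


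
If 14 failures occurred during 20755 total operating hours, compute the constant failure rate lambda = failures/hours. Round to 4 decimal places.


failures = 14
total_hours = 20755
lambda = 14 / 20755
lambda = 0.0007

0.0007


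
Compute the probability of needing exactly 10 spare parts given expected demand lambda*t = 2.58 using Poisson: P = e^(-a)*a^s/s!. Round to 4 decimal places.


a = 2.58, s = 10
e^(-a) = e^(-2.58) = 0.0758
a^s = 2.58^10 = 13067.6369
s! = 3628800
P = 0.0758 * 13067.6369 / 3628800
P = 0.0003

0.0003


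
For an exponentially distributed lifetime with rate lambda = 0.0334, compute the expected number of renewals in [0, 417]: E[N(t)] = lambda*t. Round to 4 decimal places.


lambda = 0.0334
t = 417
E[N(t)] = lambda * t
E[N(t)] = 0.0334 * 417
E[N(t)] = 13.9278

13.9278


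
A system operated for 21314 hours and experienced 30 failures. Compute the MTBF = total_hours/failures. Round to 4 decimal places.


total_hours = 21314
failures = 30
MTBF = 21314 / 30
MTBF = 710.4667

710.4667


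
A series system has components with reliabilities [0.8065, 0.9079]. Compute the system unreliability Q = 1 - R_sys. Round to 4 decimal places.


Components: [0.8065, 0.9079]
After component 1: product = 0.8065
After component 2: product = 0.7322
R_sys = 0.7322
Q = 1 - 0.7322 = 0.2678

0.2678


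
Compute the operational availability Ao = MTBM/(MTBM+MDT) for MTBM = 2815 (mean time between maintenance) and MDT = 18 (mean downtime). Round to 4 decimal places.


MTBM = 2815
MDT = 18
MTBM + MDT = 2833
Ao = 2815 / 2833
Ao = 0.9936

0.9936


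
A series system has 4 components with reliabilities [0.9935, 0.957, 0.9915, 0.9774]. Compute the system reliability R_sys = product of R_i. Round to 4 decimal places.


Components: [0.9935, 0.957, 0.9915, 0.9774]
After component 1 (R=0.9935): product = 0.9935
After component 2 (R=0.957): product = 0.9508
After component 3 (R=0.9915): product = 0.9427
After component 4 (R=0.9774): product = 0.9214
R_sys = 0.9214

0.9214


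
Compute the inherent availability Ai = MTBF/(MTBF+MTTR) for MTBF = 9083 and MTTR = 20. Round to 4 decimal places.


MTBF = 9083
MTTR = 20
MTBF + MTTR = 9103
Ai = 9083 / 9103
Ai = 0.9978

0.9978


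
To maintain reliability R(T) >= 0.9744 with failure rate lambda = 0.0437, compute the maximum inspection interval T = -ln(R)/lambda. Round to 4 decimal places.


R_target = 0.9744
lambda = 0.0437
-ln(0.9744) = 0.0259
T = 0.0259 / 0.0437
T = 0.5934

0.5934
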